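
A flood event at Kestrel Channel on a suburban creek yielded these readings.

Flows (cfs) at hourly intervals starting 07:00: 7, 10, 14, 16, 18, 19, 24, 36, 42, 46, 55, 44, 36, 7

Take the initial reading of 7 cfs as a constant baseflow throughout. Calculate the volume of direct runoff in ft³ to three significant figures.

V ≈ 9.94 × 10^5 ft³

Direct-runoff ordinates (Q − Q_b): 0.0, 3.0, 7.0, 9.0, 11.0, 12.0, 17.0, 29.0, 35.0, 39.0, 48.0, 37.0, 29.0, 0.0 cfs.
ΣQ_DR = 276.0 cfs.
With Δt = 1 h = 3600 s, V = ΣQ_DR · Δt = 276.0 × 3600 = 9.94 × 10^5 ft³.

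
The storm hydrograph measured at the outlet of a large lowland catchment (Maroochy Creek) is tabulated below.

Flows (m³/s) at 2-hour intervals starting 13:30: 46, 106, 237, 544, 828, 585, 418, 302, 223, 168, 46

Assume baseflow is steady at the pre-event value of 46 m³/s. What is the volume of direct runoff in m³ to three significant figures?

V ≈ 2.16 × 10^7 m³

Direct-runoff ordinates (Q − Q_b): 0.0, 60.0, 191.0, 498.0, 782.0, 539.0, 372.0, 256.0, 177.0, 122.0, 0.0 m³/s.
ΣQ_DR = 2997 m³/s.
With Δt = 2 h = 7200 s, V = ΣQ_DR · Δt = 2997 × 7200 = 2.16 × 10^7 m³.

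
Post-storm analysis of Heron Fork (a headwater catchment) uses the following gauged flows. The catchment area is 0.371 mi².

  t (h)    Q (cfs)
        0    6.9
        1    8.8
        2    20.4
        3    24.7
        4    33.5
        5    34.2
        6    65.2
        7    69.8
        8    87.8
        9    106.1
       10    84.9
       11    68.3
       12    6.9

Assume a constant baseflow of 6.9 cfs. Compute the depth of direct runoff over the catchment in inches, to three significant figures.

d ≈ 2.20 in

Direct runoff: 0.0, 1.9, 13.5, 17.8, 26.6, 27.3, 58.3, 62.9, 80.9, 99.2, 78.0, 61.4, 0.0 cfs; ΣQ_DR = 527.8 cfs.
V = ΣQ_DR · Δt = 527.8 × 3600 s = 1.900 × 10^6 ft³.
Over A = 0.371 mi², depth = V / A = 2.20 in.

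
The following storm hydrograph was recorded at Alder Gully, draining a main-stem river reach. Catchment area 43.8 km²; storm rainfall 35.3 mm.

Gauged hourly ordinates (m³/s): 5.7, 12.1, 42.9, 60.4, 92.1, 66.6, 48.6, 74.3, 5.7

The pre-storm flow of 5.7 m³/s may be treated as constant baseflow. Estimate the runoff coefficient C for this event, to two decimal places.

ΣQ_DR = 357.1 m³/s; V = ΣQ_DR·Δt = 1.286 × 10^6 m³.
Runoff depth d = V / A = 29.35 mm.
C = d / P = 29.35 / 35.3 = 0.83.

C ≈ 0.83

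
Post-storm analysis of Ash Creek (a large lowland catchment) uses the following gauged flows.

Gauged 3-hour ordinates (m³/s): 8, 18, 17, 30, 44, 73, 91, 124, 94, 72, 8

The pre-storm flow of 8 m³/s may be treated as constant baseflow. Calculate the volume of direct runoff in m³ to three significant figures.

V ≈ 5.30 × 10^6 m³

Direct-runoff ordinates (Q − Q_b): 0.0, 10.0, 9.0, 22.0, 36.0, 65.0, 83.0, 116.0, 86.0, 64.0, 0.0 m³/s.
ΣQ_DR = 491.0 m³/s.
With Δt = 3 h = 10800 s, V = ΣQ_DR · Δt = 491.0 × 10800 = 5.30 × 10^6 m³.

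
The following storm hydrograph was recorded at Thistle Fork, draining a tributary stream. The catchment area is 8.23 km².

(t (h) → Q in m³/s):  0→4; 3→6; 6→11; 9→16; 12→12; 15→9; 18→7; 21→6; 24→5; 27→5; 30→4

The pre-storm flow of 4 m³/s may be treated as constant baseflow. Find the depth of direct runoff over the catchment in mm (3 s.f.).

Direct runoff: 0.0, 2.0, 7.0, 12.0, 8.0, 5.0, 3.0, 2.0, 1.0, 1.0, 0.0 m³/s; ΣQ_DR = 41.00 m³/s.
V = ΣQ_DR · Δt = 41.00 × 10800 s = 4.428 × 10^5 m³.
Over A = 8.23 km², depth = V / A = 53.8 mm.

d ≈ 53.8 mm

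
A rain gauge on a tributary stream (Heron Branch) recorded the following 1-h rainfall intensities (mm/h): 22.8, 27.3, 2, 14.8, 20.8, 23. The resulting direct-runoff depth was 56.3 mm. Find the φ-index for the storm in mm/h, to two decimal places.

Only the 5 blocks with intensity above φ contribute runoff: 22.8, 27.3, 14.8, 20.8, 23 mm/h.
Σ(I−φ)·Δt = d  ⇒  (22.8+27.3+14.8+20.8+23 − 5φ)·1 = 56.3
φ = (108.7 − 56.3/1) / 5 = 10.48 mm/h.

φ ≈ 10.48 mm/h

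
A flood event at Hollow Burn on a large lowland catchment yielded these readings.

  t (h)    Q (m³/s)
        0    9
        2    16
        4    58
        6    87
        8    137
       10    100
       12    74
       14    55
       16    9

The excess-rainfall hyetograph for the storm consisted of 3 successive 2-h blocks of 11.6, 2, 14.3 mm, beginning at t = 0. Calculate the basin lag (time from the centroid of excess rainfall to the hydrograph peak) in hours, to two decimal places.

Centroid of excess rainfall: t_c = Σ P_i·t̄_i / ΣP_i = 3.1935 h (block centres at 1, 3, 5 h).
Hydrograph peak occurs at t = 8 h, so basin lag t_L = 8 − 3.1935 = 4.81 h.

t_L ≈ 4.81 h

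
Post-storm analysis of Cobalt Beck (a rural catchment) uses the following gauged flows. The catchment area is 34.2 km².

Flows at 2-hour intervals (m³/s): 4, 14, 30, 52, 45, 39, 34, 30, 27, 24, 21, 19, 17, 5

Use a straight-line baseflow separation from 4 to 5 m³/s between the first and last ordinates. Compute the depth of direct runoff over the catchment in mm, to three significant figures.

d ≈ 62.7 mm

Direct runoff: 0.00, 9.92, 25.85, 47.77, 40.69, 34.62, 29.54, 25.46, 22.38, 19.31, 16.23, 14.15, 12.08, 0.00 m³/s; ΣQ_DR = 298.0 m³/s.
V = ΣQ_DR · Δt = 298.0 × 7200 s = 2.146 × 10^6 m³.
Over A = 34.2 km², depth = V / A = 62.7 mm.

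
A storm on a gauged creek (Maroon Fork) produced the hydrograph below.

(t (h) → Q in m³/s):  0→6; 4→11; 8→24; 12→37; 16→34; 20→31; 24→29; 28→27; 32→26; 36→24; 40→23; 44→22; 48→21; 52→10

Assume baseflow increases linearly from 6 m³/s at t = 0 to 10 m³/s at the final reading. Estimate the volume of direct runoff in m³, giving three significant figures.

V ≈ 3.07 × 10^6 m³

Direct-runoff ordinates (Q − Q_b): 0.00, 4.69, 17.38, 30.08, 26.77, 23.46, 21.15, 18.85, 17.54, 15.23, 13.92, 12.62, 11.31, 0.00 m³/s.
ΣQ_DR = 213.0 m³/s.
With Δt = 4 h = 14400 s, V = ΣQ_DR · Δt = 213.0 × 14400 = 3.07 × 10^6 m³.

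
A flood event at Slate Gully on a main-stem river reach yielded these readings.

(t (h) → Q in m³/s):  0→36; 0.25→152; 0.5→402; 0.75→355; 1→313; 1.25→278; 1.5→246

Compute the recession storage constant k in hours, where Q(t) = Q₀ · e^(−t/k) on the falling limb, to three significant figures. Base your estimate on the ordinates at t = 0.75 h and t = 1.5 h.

k ≈ 2.04 h

On the falling limb, Q drops from 355 to 246 m³/s between t = 0.75 h and t = 1.5 h (Δt = 0.75 h).
k = −Δt / ln(Q₂/Q₁) = −0.75 / ln(246/355) = 2.04 h.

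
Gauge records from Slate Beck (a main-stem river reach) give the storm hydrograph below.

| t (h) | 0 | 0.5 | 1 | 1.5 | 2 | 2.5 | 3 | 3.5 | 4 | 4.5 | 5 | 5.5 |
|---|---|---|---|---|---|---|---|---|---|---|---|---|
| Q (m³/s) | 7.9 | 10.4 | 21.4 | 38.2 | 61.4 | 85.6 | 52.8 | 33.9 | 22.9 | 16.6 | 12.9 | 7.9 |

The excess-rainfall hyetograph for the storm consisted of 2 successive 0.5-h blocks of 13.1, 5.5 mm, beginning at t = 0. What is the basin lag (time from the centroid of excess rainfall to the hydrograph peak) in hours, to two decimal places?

Centroid of excess rainfall: t_c = Σ P_i·t̄_i / ΣP_i = 0.3978 h (block centres at 0.25, 0.75 h).
Hydrograph peak occurs at t = 2.5 h, so basin lag t_L = 2.5 − 0.3978 = 2.10 h.

t_L ≈ 2.10 h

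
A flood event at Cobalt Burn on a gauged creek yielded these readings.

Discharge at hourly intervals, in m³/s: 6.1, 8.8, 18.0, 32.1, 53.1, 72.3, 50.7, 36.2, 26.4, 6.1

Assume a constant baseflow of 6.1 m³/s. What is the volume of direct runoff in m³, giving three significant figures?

V ≈ 8.96 × 10^5 m³

Direct-runoff ordinates (Q − Q_b): 0.0, 2.7, 11.9, 26.0, 47.0, 66.2, 44.6, 30.1, 20.3, 0.0 m³/s.
ΣQ_DR = 248.8 m³/s.
With Δt = 1 h = 3600 s, V = ΣQ_DR · Δt = 248.8 × 3600 = 8.96 × 10^5 m³.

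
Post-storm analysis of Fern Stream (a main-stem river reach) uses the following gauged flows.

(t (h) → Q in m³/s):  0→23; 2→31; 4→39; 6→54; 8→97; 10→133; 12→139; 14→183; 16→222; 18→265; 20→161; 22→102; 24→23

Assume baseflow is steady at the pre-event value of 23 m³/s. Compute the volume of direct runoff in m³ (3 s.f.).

V ≈ 8.45 × 10^6 m³

Direct-runoff ordinates (Q − Q_b): 0.0, 8.0, 16.0, 31.0, 74.0, 110.0, 116.0, 160.0, 199.0, 242.0, 138.0, 79.0, 0.0 m³/s.
ΣQ_DR = 1173 m³/s.
With Δt = 2 h = 7200 s, V = ΣQ_DR · Δt = 1173 × 7200 = 8.45 × 10^6 m³.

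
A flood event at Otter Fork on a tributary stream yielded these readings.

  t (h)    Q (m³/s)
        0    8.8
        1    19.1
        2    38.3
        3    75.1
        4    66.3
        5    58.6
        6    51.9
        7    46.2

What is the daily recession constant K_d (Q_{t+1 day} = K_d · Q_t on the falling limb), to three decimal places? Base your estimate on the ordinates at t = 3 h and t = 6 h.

K_d ≈ 0.052

Between t = 3 h and t = 6 h the flow falls from 75.1 to 51.9 m³/s over 3×1 h = 3 h.
Per-interval ratio K = (51.9/75.1)^(1/3) = 0.8841; K_d = K^(24/1) = 0.052.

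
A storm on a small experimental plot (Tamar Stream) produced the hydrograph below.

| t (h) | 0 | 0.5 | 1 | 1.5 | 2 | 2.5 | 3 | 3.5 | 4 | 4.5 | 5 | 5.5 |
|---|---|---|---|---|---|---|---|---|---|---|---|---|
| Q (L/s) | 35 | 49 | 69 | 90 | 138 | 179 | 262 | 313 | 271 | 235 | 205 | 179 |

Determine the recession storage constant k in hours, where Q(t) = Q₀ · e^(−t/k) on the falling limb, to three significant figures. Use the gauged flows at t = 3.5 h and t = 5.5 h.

On the falling limb, Q drops from 313 to 179 L/s between t = 3.5 h and t = 5.5 h (Δt = 2 h).
k = −Δt / ln(Q₂/Q₁) = −2 / ln(179/313) = 3.58 h.

k ≈ 3.58 h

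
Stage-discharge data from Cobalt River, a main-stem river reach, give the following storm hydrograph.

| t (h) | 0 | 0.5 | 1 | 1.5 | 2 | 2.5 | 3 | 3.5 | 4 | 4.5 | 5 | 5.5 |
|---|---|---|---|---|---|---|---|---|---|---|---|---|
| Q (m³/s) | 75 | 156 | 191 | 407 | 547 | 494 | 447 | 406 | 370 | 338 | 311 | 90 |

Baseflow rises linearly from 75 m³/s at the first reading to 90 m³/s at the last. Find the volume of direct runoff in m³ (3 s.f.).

Direct-runoff ordinates (Q − Q_b): 0.00, 79.64, 113.27, 327.91, 466.55, 412.18, 363.82, 321.45, 284.09, 250.73, 222.36, 0.00 m³/s.
ΣQ_DR = 2842 m³/s.
With Δt = 0.5 h = 1800 s, V = ΣQ_DR · Δt = 2842 × 1800 = 5.12 × 10^6 m³.

V ≈ 5.12 × 10^6 m³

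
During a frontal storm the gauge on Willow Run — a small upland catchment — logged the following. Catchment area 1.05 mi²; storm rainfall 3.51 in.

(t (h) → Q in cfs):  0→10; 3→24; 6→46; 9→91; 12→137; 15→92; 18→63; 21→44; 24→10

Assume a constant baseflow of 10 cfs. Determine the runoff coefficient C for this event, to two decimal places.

ΣQ_DR = 427.0 cfs; V = ΣQ_DR·Δt = 4.612 × 10^6 ft³.
Runoff depth d = V / A = 1.890 in.
C = d / P = 1.890 / 3.51 = 0.54.

C ≈ 0.54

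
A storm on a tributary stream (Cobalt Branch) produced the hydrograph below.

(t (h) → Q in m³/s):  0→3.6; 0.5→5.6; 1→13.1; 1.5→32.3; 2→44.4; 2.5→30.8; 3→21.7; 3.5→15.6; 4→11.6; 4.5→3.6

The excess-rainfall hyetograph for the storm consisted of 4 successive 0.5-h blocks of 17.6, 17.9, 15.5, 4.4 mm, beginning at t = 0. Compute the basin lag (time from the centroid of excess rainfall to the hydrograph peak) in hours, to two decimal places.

Centroid of excess rainfall: t_c = Σ P_i·t̄_i / ΣP_i = 0.8105 h (block centres at 0.25, 0.75, 1.25, 1.75 h).
Hydrograph peak occurs at t = 2 h, so basin lag t_L = 2 − 0.8105 = 1.19 h.

t_L ≈ 1.19 h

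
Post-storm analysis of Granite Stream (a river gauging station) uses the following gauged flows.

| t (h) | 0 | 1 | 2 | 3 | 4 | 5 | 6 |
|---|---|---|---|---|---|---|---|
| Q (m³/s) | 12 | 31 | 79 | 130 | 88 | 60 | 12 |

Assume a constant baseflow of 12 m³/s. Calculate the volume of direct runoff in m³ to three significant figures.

Direct-runoff ordinates (Q − Q_b): 0.0, 19.0, 67.0, 118.0, 76.0, 48.0, 0.0 m³/s.
ΣQ_DR = 328.0 m³/s.
With Δt = 1 h = 3600 s, V = ΣQ_DR · Δt = 328.0 × 3600 = 1.18 × 10^6 m³.

V ≈ 1.18 × 10^6 m³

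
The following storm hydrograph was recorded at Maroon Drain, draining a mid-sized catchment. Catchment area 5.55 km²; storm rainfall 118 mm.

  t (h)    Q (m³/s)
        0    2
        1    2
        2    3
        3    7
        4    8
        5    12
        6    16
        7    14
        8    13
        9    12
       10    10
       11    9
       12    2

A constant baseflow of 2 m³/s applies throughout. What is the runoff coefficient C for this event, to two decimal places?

ΣQ_DR = 84.00 m³/s; V = ΣQ_DR·Δt = 3.024 × 10^5 m³.
Runoff depth d = V / A = 54.49 mm.
C = d / P = 54.49 / 118 = 0.46.

C ≈ 0.46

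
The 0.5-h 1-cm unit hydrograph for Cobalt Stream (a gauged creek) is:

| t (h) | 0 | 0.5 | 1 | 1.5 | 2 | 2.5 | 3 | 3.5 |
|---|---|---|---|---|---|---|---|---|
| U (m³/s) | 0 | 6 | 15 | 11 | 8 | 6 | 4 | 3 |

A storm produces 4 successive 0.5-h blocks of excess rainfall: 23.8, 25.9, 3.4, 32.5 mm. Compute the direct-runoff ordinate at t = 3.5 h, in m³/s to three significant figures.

By discrete convolution, Q_j = Σ (P_i / 10 mm) · U_{j−i}.
At t = 3.5 h (j=7): Q = (23.8/10)·3 + (25.9/10)·4 + (3.4/10)·6 + (32.5/10)·8 = 45.5 m³/s.

Q ≈ 45.5 m³/s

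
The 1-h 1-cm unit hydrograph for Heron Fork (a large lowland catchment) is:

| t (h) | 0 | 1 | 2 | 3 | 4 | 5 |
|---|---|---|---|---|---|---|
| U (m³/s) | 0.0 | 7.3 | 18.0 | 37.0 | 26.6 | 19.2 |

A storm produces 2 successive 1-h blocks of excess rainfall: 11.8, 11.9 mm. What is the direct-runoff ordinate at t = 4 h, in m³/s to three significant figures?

By discrete convolution, Q_j = Σ (P_i / 10 mm) · U_{j−i}.
At t = 4 h (j=4): Q = (11.8/10)·26.6 + (11.9/10)·37.0 = 75.4 m³/s.

Q ≈ 75.4 m³/s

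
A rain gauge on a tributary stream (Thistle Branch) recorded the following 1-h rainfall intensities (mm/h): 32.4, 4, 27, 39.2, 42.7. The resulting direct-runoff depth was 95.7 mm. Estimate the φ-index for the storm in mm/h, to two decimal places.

Only the 4 blocks with intensity above φ contribute runoff: 32.4, 27, 39.2, 42.7 mm/h.
Σ(I−φ)·Δt = d  ⇒  (32.4+27+39.2+42.7 − 4φ)·1 = 95.7
φ = (141.3 − 95.7/1) / 4 = 11.40 mm/h.

φ ≈ 11.40 mm/h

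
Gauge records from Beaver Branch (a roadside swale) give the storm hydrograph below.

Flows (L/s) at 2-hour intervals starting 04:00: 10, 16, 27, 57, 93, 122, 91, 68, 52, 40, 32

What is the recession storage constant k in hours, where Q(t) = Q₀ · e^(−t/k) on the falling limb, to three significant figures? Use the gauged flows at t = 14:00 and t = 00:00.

On the falling limb, Q drops from 122 to 32 L/s between t = 14:00 and t = 00:00 (Δt = 10 h).
k = −Δt / ln(Q₂/Q₁) = −10 / ln(32/122) = 7.47 h.

k ≈ 7.47 h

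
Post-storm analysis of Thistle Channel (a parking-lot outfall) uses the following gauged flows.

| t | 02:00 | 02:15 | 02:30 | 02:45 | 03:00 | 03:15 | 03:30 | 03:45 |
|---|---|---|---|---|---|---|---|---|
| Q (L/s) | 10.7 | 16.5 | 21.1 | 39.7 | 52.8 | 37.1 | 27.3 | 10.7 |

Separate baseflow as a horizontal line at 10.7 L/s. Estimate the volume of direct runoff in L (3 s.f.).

V ≈ 1.17 × 10^5 L

Direct-runoff ordinates (Q − Q_b): 0.0, 5.8, 10.4, 29.0, 42.1, 26.4, 16.6, 0.0 L/s.
ΣQ_DR = 130.3 L/s.
With Δt = 0.25 h = 900 s, V = ΣQ_DR · Δt = 130.3 × 900 = 1.17 × 10^5 L.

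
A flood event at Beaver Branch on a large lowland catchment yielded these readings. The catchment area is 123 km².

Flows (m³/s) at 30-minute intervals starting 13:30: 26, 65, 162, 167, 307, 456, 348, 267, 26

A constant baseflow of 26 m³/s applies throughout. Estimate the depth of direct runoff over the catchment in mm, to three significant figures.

d ≈ 23.3 mm

Direct runoff: 0.0, 39.0, 136.0, 141.0, 281.0, 430.0, 322.0, 241.0, 0.0 m³/s; ΣQ_DR = 1590 m³/s.
V = ΣQ_DR · Δt = 1590 × 1800 s = 2.862 × 10^6 m³.
Over A = 123 km², depth = V / A = 23.3 mm.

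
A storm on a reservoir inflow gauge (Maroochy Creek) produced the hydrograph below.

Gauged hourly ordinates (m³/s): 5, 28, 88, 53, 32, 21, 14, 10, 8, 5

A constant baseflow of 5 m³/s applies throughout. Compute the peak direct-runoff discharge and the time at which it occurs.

Q_p = 83.0 m³/s at t = 2 h

Subtracting baseflow gives direct-runoff ordinates: 0.0, 23.0, 83.0, 48.0, 27.0, 16.0, 9.0, 5.0, 3.0, 0.0 m³/s.
The maximum is 83.0 m³/s, occurring at the reading for t = 2 h.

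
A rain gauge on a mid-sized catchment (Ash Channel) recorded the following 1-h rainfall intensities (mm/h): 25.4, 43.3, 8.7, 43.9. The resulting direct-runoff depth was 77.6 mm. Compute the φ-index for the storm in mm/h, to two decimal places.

φ ≈ 11.67 mm/h

Only the 3 blocks with intensity above φ contribute runoff: 25.4, 43.3, 43.9 mm/h.
Σ(I−φ)·Δt = d  ⇒  (25.4+43.3+43.9 − 3φ)·1 = 77.6
φ = (112.6 − 77.6/1) / 3 = 11.67 mm/h.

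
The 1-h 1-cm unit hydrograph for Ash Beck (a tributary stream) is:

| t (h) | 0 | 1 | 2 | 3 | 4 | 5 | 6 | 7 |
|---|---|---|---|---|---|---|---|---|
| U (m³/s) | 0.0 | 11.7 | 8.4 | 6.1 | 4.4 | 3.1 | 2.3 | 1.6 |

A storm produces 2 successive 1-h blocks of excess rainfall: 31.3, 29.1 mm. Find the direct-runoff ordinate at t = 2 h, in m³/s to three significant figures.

Q ≈ 60.3 m³/s

By discrete convolution, Q_j = Σ (P_i / 10 mm) · U_{j−i}.
At t = 2 h (j=2): Q = (31.3/10)·8.4 + (29.1/10)·11.7 = 60.3 m³/s.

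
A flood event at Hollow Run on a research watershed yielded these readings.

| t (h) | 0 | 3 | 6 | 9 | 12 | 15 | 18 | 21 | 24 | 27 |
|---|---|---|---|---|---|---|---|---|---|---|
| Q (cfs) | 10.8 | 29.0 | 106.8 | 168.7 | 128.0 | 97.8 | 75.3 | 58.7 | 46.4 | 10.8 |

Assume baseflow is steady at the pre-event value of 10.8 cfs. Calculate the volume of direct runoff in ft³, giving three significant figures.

V ≈ 6.74 × 10^6 ft³

Direct-runoff ordinates (Q − Q_b): 0.0, 18.2, 96.0, 157.9, 117.2, 87.0, 64.5, 47.9, 35.6, 0.0 cfs.
ΣQ_DR = 624.3 cfs.
With Δt = 3 h = 10800 s, V = ΣQ_DR · Δt = 624.3 × 10800 = 6.74 × 10^6 ft³.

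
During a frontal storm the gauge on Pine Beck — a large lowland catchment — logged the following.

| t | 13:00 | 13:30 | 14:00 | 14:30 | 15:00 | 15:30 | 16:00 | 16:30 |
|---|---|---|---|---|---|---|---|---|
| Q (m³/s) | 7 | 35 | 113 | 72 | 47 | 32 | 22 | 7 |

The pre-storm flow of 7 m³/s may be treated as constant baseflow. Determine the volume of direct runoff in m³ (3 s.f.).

Direct-runoff ordinates (Q − Q_b): 0.0, 28.0, 106.0, 65.0, 40.0, 25.0, 15.0, 0.0 m³/s.
ΣQ_DR = 279.0 m³/s.
With Δt = 0.5 h = 1800 s, V = ΣQ_DR · Δt = 279.0 × 1800 = 5.02 × 10^5 m³.

V ≈ 5.02 × 10^5 m³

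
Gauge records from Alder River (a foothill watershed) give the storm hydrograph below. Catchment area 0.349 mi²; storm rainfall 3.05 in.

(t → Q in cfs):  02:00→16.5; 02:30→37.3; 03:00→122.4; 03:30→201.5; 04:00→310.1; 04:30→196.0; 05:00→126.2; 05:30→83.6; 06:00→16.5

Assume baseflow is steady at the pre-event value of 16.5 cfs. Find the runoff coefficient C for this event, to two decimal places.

ΣQ_DR = 961.6 cfs; V = ΣQ_DR·Δt = 1.731 × 10^6 ft³.
Runoff depth d = V / A = 2.135 in.
C = d / P = 2.135 / 3.05 = 0.70.

C ≈ 0.70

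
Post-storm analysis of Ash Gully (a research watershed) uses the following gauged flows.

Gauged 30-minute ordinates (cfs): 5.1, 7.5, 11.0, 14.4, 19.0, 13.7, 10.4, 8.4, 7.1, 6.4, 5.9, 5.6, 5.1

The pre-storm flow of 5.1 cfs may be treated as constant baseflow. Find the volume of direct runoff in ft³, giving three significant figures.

V ≈ 95900 ft³

Direct-runoff ordinates (Q − Q_b): 0.0, 2.4, 5.9, 9.3, 13.9, 8.6, 5.3, 3.3, 2.0, 1.3, 0.8, 0.5, 0.0 cfs.
ΣQ_DR = 53.30 cfs.
With Δt = 0.5 h = 1800 s, V = ΣQ_DR · Δt = 53.30 × 1800 = 95900 ft³.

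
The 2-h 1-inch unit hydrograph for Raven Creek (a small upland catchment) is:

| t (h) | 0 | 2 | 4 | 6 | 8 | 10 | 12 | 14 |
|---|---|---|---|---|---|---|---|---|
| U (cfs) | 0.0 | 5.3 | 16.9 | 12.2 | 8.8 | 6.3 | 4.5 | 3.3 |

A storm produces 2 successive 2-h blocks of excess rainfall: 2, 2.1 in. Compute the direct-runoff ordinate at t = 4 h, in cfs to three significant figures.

By discrete convolution, Q_j = Σ (P_i / 1 in) · U_{j−i}.
At t = 4 h (j=2): Q = (2/1)·16.9 + (2.1/1)·5.3 = 44.9 cfs.

Q ≈ 44.9 cfs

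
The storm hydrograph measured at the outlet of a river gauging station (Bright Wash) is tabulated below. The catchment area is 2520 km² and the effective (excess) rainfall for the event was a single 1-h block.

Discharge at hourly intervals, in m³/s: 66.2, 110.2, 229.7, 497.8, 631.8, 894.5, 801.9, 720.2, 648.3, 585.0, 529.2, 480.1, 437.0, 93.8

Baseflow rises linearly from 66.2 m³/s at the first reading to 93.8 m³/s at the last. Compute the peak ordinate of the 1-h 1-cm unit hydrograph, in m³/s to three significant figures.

U_p ≈ 1020 m³/s

Direct runoff: 0.00, 41.88, 159.25, 425.23, 557.11, 817.68, 722.96, 639.14, 565.12, 499.69, 441.77, 390.55, 345.32, 0.00 m³/s; ΣQ_DR = 5606 m³/s, peak = 817.68 m³/s.
Runoff depth d = ΣQ_DR·Δt / A = 5606 × 3600 / (2520 km²) = 8.008 mm.
The 1-cm UH is the DRH scaled by (10 mm)/d, so U_p = 817.68 × 10/8.008 = 1020 m³/s.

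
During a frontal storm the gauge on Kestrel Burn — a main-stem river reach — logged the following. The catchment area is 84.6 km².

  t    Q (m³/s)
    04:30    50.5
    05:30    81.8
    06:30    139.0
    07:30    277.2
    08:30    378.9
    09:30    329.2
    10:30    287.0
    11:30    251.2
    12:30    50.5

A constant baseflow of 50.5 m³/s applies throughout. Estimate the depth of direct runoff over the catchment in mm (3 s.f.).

Direct runoff: 0.0, 31.3, 88.5, 226.7, 328.4, 278.7, 236.5, 200.7, 0.0 m³/s; ΣQ_DR = 1391 m³/s.
V = ΣQ_DR · Δt = 1391 × 3600 s = 5.007 × 10^6 m³.
Over A = 84.6 km², depth = V / A = 59.2 mm.

d ≈ 59.2 mm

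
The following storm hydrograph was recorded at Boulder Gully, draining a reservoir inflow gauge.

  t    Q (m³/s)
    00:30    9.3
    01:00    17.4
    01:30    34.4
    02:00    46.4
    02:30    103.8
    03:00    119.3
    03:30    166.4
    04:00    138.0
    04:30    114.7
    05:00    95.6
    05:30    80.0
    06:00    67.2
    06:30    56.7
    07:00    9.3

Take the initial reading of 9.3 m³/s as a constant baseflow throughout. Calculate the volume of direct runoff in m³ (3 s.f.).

V ≈ 1.67 × 10^6 m³

Direct-runoff ordinates (Q − Q_b): 0.0, 8.1, 25.1, 37.1, 94.5, 110.0, 157.1, 128.7, 105.4, 86.3, 70.7, 57.9, 47.4, 0.0 m³/s.
ΣQ_DR = 928.3 m³/s.
With Δt = 0.5 h = 1800 s, V = ΣQ_DR · Δt = 928.3 × 1800 = 1.67 × 10^6 m³.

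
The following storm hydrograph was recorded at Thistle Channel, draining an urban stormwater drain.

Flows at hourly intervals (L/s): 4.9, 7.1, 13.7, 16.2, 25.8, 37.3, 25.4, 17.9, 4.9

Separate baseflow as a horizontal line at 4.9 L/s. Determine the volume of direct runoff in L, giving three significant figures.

Direct-runoff ordinates (Q − Q_b): 0.0, 2.2, 8.8, 11.3, 20.9, 32.4, 20.5, 13.0, 0.0 L/s.
ΣQ_DR = 109.1 L/s.
With Δt = 1 h = 3600 s, V = ΣQ_DR · Δt = 109.1 × 3600 = 3.93 × 10^5 L.

V ≈ 3.93 × 10^5 L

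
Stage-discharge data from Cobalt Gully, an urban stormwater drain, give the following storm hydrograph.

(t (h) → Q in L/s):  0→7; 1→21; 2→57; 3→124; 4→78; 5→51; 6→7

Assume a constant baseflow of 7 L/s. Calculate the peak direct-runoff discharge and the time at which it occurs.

Subtracting baseflow gives direct-runoff ordinates: 0.0, 14.0, 50.0, 117.0, 71.0, 44.0, 0.0 L/s.
The maximum is 117.0 L/s, occurring at the reading for t = 3 h.

Q_p = 117.0 L/s at t = 3 h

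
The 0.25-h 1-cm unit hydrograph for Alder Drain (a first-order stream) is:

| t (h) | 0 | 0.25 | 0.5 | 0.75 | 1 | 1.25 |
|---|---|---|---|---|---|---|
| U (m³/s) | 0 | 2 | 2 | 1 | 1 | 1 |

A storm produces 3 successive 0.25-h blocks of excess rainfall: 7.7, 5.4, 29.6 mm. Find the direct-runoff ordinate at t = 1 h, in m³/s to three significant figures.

Q ≈ 7.23 m³/s

By discrete convolution, Q_j = Σ (P_i / 10 mm) · U_{j−i}.
At t = 1 h (j=4): Q = (7.7/10)·1 + (5.4/10)·1 + (29.6/10)·2 = 7.23 m³/s.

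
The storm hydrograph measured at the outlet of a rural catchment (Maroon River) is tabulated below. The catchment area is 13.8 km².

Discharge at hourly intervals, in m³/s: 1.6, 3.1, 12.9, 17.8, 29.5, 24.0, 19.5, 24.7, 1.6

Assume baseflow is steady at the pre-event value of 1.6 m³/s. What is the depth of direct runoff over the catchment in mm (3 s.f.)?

d ≈ 31.4 mm

Direct runoff: 0.0, 1.5, 11.3, 16.2, 27.9, 22.4, 17.9, 23.1, 0.0 m³/s; ΣQ_DR = 120.3 m³/s.
V = ΣQ_DR · Δt = 120.3 × 3600 s = 4.331 × 10^5 m³.
Over A = 13.8 km², depth = V / A = 31.4 mm.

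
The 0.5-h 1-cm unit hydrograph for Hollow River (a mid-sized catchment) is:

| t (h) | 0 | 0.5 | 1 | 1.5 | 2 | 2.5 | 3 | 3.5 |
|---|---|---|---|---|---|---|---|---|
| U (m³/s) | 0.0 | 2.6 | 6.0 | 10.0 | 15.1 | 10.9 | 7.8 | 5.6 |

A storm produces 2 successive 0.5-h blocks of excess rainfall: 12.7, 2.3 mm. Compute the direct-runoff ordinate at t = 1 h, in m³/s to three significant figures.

By discrete convolution, Q_j = Σ (P_i / 10 mm) · U_{j−i}.
At t = 1 h (j=2): Q = (12.7/10)·6.0 + (2.3/10)·2.6 = 8.22 m³/s.

Q ≈ 8.22 m³/s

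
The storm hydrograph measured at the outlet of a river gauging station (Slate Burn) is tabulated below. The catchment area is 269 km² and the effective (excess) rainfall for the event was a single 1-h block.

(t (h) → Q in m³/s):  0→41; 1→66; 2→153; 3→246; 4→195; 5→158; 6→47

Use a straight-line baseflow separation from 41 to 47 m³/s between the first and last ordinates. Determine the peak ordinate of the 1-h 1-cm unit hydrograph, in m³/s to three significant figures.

Direct runoff: 0.00, 24.00, 110.00, 202.00, 150.00, 112.00, 0.00 m³/s; ΣQ_DR = 598.0 m³/s, peak = 202.00 m³/s.
Runoff depth d = ΣQ_DR·Δt / A = 598.0 × 3600 / (269 km²) = 8.003 mm.
The 1-cm UH is the DRH scaled by (10 mm)/d, so U_p = 202.00 × 10/8.003 = 252 m³/s.

U_p ≈ 252 m³/s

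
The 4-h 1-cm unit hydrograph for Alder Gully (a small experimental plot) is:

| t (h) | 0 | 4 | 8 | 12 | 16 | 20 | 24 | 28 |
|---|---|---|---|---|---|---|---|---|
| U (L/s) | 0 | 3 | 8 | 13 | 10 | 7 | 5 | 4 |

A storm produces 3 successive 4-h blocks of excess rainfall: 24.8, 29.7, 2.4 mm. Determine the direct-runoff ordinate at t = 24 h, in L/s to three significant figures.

Q ≈ 35.6 L/s

By discrete convolution, Q_j = Σ (P_i / 10 mm) · U_{j−i}.
At t = 24 h (j=6): Q = (24.8/10)·5 + (29.7/10)·7 + (2.4/10)·10 = 35.6 L/s.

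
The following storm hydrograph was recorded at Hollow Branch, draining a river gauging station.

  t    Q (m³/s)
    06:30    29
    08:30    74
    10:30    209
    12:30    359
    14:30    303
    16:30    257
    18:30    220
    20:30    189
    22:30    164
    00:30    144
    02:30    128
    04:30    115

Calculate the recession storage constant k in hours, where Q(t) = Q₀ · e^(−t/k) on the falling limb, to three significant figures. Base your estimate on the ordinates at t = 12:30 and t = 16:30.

k ≈ 12.0 h

On the falling limb, Q drops from 359 to 257 m³/s between t = 12:30 and t = 16:30 (Δt = 4 h).
k = −Δt / ln(Q₂/Q₁) = −4 / ln(257/359) = 12.0 h.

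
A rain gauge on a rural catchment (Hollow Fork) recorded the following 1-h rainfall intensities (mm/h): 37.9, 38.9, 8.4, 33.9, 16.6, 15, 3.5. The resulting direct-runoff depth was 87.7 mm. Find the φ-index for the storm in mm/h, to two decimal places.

φ ≈ 10.92 mm/h

Only the 5 blocks with intensity above φ contribute runoff: 37.9, 38.9, 33.9, 16.6, 15 mm/h.
Σ(I−φ)·Δt = d  ⇒  (37.9+38.9+33.9+16.6+15 − 5φ)·1 = 87.7
φ = (142.3 − 87.7/1) / 5 = 10.92 mm/h.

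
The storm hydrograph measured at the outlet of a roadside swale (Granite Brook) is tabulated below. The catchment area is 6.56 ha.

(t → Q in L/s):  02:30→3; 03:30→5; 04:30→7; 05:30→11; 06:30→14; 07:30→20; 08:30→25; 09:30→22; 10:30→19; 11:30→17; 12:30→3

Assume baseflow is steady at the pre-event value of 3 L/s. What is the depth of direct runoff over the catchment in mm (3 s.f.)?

Direct runoff: 0.0, 2.0, 4.0, 8.0, 11.0, 17.0, 22.0, 19.0, 16.0, 14.0, 0.0 L/s; ΣQ_DR = 113.0 L/s.
V = ΣQ_DR · Δt = 113.0 × 3600 s = 4.068 × 10^5 L.
Over A = 6.56 ha, depth = V / A = 6.20 mm.

d ≈ 6.20 mm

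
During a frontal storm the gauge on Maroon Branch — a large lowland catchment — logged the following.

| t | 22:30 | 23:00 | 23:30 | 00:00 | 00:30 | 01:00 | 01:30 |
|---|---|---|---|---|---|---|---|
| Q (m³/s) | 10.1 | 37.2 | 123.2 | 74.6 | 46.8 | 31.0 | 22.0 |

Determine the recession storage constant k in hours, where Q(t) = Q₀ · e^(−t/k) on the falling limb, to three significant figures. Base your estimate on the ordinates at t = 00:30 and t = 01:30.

k ≈ 1.32 h

On the falling limb, Q drops from 46.8 to 22.0 m³/s between t = 00:30 and t = 01:30 (Δt = 1 h).
k = −Δt / ln(Q₂/Q₁) = −1 / ln(22.0/46.8) = 1.32 h.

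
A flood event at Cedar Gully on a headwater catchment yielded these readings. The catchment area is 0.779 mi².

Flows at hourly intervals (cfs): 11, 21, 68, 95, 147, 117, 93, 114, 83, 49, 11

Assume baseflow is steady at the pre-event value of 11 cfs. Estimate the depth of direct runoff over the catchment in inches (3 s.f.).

Direct runoff: 0.0, 10.0, 57.0, 84.0, 136.0, 106.0, 82.0, 103.0, 72.0, 38.0, 0.0 cfs; ΣQ_DR = 688.0 cfs.
V = ΣQ_DR · Δt = 688.0 × 3600 s = 2.477 × 10^6 ft³.
Over A = 0.779 mi², depth = V / A = 1.37 in.

d ≈ 1.37 in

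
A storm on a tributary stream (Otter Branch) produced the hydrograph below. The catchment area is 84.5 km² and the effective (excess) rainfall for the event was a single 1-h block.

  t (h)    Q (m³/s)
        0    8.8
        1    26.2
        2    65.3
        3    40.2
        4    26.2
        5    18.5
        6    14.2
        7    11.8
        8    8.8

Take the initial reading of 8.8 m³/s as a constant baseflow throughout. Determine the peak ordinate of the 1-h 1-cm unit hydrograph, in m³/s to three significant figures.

U_p ≈ 94.2 m³/s

Direct runoff: 0.0, 17.4, 56.5, 31.4, 17.4, 9.7, 5.4, 3.0, 0.0 m³/s; ΣQ_DR = 140.8 m³/s, peak = 56.5 m³/s.
Runoff depth d = ΣQ_DR·Δt / A = 140.8 × 3600 / (84.5 km²) = 5.999 mm.
The 1-cm UH is the DRH scaled by (10 mm)/d, so U_p = 56.5 × 10/5.999 = 94.2 m³/s.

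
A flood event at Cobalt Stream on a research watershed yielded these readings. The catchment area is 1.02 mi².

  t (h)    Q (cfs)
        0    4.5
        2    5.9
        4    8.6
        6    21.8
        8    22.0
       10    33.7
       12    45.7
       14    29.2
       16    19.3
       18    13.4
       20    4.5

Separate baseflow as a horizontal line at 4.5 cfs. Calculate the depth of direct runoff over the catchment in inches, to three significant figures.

Direct runoff: 0.0, 1.4, 4.1, 17.3, 17.5, 29.2, 41.2, 24.7, 14.8, 8.9, 0.0 cfs; ΣQ_DR = 159.1 cfs.
V = ΣQ_DR · Δt = 159.1 × 7200 s = 1.146 × 10^6 ft³.
Over A = 1.02 mi², depth = V / A = 0.483 in.

d ≈ 0.483 in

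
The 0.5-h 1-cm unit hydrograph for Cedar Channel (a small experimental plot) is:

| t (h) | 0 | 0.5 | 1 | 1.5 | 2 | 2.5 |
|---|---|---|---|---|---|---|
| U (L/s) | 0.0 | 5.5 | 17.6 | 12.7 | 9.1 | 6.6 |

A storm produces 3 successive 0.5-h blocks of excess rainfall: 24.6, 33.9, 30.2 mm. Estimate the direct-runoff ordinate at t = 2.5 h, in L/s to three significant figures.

By discrete convolution, Q_j = Σ (P_i / 10 mm) · U_{j−i}.
At t = 2.5 h (j=5): Q = (24.6/10)·6.6 + (33.9/10)·9.1 + (30.2/10)·12.7 = 85.4 L/s.

Q ≈ 85.4 L/s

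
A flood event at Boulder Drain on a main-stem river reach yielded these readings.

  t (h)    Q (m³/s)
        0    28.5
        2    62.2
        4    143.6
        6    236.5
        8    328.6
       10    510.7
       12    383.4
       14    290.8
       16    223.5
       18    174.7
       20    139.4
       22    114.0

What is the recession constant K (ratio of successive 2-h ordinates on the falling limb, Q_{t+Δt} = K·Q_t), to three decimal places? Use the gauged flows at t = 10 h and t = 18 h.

K ≈ 0.765

Using the recession-limb readings at t = 10 h and t = 18 h: Q falls from 510.7 to 174.7 m³/s over 4 intervals.
K = (Q₂/Q₁)^(1/4) = (174.7/510.7)^(1/4) = 0.765.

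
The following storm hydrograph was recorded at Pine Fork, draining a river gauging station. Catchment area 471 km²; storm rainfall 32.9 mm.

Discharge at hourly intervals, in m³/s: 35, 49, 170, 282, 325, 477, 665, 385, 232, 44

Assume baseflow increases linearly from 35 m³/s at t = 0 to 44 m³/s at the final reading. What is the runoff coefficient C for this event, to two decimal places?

C ≈ 0.53

ΣQ_DR = 2269 m³/s; V = ΣQ_DR·Δt = 8.168 × 10^6 m³.
Runoff depth d = V / A = 17.34 mm.
C = d / P = 17.34 / 32.9 = 0.53.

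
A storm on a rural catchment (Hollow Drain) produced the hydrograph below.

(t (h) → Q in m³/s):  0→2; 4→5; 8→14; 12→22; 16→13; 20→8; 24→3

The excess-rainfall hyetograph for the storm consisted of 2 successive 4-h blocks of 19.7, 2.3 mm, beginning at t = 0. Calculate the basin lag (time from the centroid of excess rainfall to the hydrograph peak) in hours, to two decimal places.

t_L ≈ 9.58 h

Centroid of excess rainfall: t_c = Σ P_i·t̄_i / ΣP_i = 2.4182 h (block centres at 2, 6 h).
Hydrograph peak occurs at t = 12 h, so basin lag t_L = 12 − 2.4182 = 9.58 h.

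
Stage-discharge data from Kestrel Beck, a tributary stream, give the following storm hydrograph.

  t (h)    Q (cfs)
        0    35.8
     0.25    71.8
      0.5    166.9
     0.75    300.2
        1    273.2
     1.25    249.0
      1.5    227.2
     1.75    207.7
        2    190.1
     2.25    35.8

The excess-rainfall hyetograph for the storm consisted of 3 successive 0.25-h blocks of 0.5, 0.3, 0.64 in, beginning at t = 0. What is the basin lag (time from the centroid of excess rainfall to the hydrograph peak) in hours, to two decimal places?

Centroid of excess rainfall: t_c = Σ P_i·t̄_i / ΣP_i = 0.3993 h (block centres at 0.125, 0.375, 0.625 h).
Hydrograph peak occurs at t = 0.75 h, so basin lag t_L = 0.75 − 0.3993 = 0.35 h.

t_L ≈ 0.35 h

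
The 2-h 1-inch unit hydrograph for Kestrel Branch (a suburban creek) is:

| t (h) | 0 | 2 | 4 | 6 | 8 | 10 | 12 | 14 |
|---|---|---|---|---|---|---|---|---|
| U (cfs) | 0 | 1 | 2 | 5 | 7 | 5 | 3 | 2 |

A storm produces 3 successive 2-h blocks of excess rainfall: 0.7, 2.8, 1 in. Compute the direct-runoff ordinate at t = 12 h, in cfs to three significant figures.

By discrete convolution, Q_j = Σ (P_i / 1 in) · U_{j−i}.
At t = 12 h (j=6): Q = (0.7/1)·3 + (2.8/1)·5 + (1/1)·7 = 23.1 cfs.

Q ≈ 23.1 cfs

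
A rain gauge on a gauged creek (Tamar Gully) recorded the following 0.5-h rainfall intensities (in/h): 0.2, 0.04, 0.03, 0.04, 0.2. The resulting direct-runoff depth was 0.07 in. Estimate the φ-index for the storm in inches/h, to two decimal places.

Only the 2 blocks with intensity above φ contribute runoff: 0.2, 0.2 in/h.
Σ(I−φ)·Δt = d  ⇒  (0.2+0.2 − 2φ)·0.5 = 0.07
φ = (0.4000 − 0.07/0.5) / 2 = 0.13 in/h.

φ ≈ 0.13 in/h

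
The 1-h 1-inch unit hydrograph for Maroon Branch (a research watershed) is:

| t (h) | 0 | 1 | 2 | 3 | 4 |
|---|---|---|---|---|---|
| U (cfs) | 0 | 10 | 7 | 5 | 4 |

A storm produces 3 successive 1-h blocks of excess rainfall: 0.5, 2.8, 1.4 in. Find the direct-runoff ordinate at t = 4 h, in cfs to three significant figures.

By discrete convolution, Q_j = Σ (P_i / 1 in) · U_{j−i}.
At t = 4 h (j=4): Q = (0.5/1)·4 + (2.8/1)·5 + (1.4/1)·7 = 25.8 cfs.

Q ≈ 25.8 cfs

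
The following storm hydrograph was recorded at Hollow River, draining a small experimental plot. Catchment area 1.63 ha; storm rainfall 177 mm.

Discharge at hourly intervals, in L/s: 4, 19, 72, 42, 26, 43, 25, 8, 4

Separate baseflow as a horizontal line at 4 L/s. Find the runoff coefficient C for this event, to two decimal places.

C ≈ 0.26

ΣQ_DR = 207.0 L/s; V = ΣQ_DR·Δt = 7.452 × 10^5 L.
Runoff depth d = V / A = 45.72 mm.
C = d / P = 45.72 / 177 = 0.26.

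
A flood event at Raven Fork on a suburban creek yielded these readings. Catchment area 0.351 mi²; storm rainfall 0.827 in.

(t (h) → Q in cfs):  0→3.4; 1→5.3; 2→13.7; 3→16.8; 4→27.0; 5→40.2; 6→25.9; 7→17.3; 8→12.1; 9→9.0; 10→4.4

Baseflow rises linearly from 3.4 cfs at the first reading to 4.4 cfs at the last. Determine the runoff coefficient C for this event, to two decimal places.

C ≈ 0.71

ΣQ_DR = 132.2 cfs; V = ΣQ_DR·Δt = 4.759 × 10^5 ft³.
Runoff depth d = V / A = 0.5836 in.
C = d / P = 0.5836 / 0.827 = 0.71.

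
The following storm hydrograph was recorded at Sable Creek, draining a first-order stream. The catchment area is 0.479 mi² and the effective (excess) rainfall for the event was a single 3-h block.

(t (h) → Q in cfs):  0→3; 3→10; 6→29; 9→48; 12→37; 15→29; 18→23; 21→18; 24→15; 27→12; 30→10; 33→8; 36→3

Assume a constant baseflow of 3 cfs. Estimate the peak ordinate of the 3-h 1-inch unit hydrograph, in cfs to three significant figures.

Direct runoff: 0.0, 7.0, 26.0, 45.0, 34.0, 26.0, 20.0, 15.0, 12.0, 9.0, 7.0, 5.0, 0.0 cfs; ΣQ_DR = 206.0 cfs, peak = 45.0 cfs.
Runoff depth d = ΣQ_DR·Δt / A = 206.0 × 10800 / (0.479 mi²) = 1.999 in.
The 1-inch UH is the DRH scaled by (1 in)/d, so U_p = 45.0 × 1/1.999 = 22.5 cfs.

U_p ≈ 22.5 cfs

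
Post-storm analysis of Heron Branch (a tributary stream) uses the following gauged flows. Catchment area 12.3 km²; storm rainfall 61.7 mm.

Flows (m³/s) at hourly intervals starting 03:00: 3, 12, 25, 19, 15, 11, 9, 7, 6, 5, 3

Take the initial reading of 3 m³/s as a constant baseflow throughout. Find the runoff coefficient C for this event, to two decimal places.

ΣQ_DR = 82.00 m³/s; V = ΣQ_DR·Δt = 2.952 × 10^5 m³.
Runoff depth d = V / A = 24.00 mm.
C = d / P = 24.00 / 61.7 = 0.39.

C ≈ 0.39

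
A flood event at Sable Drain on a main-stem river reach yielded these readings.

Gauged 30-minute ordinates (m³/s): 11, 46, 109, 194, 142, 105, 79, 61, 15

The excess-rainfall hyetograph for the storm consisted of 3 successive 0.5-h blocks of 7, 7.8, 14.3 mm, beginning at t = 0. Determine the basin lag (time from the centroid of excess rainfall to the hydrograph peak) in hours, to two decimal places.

t_L ≈ 0.62 h

Centroid of excess rainfall: t_c = Σ P_i·t̄_i / ΣP_i = 0.8754 h (block centres at 0.25, 0.75, 1.25 h).
Hydrograph peak occurs at t = 1.5 h, so basin lag t_L = 1.5 − 0.8754 = 0.62 h.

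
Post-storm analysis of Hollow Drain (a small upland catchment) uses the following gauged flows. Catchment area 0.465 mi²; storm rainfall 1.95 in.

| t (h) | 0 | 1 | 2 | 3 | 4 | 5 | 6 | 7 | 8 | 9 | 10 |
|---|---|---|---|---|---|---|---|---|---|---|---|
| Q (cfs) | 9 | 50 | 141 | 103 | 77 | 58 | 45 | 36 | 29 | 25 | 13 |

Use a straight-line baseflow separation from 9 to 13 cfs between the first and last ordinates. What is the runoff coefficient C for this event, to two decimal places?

C ≈ 0.79

ΣQ_DR = 465.0 cfs; V = ΣQ_DR·Δt = 1.674 × 10^6 ft³.
Runoff depth d = V / A = 1.550 in.
C = d / P = 1.550 / 1.95 = 0.79.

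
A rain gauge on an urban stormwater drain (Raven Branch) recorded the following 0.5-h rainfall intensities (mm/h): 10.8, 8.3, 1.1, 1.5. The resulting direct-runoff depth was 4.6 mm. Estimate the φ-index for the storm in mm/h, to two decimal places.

φ ≈ 4.95 mm/h

Only the 2 blocks with intensity above φ contribute runoff: 10.8, 8.3 mm/h.
Σ(I−φ)·Δt = d  ⇒  (10.8+8.3 − 2φ)·0.5 = 4.6
φ = (19.10 − 4.6/0.5) / 2 = 4.95 mm/h.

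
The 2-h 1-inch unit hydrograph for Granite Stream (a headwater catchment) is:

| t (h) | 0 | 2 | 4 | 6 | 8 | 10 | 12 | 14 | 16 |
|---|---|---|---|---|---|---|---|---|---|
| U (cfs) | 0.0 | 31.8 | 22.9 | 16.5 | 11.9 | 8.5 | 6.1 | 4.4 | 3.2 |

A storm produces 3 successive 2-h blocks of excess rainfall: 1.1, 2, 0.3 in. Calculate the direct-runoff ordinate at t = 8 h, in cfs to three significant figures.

Q ≈ 53.0 cfs

By discrete convolution, Q_j = Σ (P_i / 1 in) · U_{j−i}.
At t = 8 h (j=4): Q = (1.1/1)·11.9 + (2/1)·16.5 + (0.3/1)·22.9 = 53.0 cfs.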